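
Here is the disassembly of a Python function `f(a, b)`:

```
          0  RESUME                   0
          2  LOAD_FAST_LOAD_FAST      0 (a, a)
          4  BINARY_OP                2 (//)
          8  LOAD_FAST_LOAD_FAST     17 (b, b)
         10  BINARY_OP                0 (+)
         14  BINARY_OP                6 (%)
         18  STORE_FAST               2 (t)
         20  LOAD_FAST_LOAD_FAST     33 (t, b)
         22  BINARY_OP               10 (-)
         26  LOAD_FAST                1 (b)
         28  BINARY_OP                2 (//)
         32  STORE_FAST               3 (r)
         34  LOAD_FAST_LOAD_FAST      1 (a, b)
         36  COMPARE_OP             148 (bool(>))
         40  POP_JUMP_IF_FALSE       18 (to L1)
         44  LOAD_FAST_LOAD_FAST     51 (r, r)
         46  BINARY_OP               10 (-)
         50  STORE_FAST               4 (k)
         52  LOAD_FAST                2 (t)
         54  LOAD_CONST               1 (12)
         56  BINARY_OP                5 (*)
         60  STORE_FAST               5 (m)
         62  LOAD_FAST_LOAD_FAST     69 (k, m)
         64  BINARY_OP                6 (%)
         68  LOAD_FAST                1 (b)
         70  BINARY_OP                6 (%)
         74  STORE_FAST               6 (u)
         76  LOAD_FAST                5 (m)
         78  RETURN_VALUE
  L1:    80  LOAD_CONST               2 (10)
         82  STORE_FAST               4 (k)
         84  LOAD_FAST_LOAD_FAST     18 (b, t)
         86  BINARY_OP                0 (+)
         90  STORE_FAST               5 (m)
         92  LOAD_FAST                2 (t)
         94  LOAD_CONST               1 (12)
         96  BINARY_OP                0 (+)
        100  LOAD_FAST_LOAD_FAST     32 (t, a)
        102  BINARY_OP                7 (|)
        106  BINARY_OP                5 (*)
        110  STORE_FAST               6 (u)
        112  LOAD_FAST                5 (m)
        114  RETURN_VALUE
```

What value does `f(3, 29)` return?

30

LOAD_FAST_LOAD_FAST a,a → push 3,3. Stack: [3, 3]
BINARY_OP // → 3 // 3 = 1. Stack: [1]
LOAD_FAST_LOAD_FAST b,b → push 29,29. Stack: [1, 29, 29]
BINARY_OP + → 29 + 29 = 58. Stack: [1, 58]
BINARY_OP % → 1 % 58 = 1. Stack: [1]
STORE_FAST t → t=1. Stack: []
LOAD_FAST_LOAD_FAST t,b → push 1,29. Stack: [1, 29]
BINARY_OP - → 1 - 29 = -28. Stack: [-28]
LOAD_FAST b → push 29. Stack: [-28, 29]
BINARY_OP // → -28 // 29 = -1. Stack: [-1]
STORE_FAST r → r=-1. Stack: []
LOAD_FAST_LOAD_FAST a,b → push 3,29. Stack: [3, 29]
COMPARE_OP bool(>) → 3 vs 29 = False. Stack: [False]
POP_JUMP_IF_FALSE → pop False; jump. Stack: []
LOAD_CONST → push 10. Stack: [10]
STORE_FAST k → k=10. Stack: []
LOAD_FAST_LOAD_FAST b,t → push 29,1. Stack: [29, 1]
BINARY_OP + → 29 + 1 = 30. Stack: [30]
STORE_FAST m → m=30. Stack: []
LOAD_FAST t → push 1. Stack: [1]
LOAD_CONST → push 12. Stack: [1, 12]
BINARY_OP + → 1 + 12 = 13. Stack: [13]
LOAD_FAST_LOAD_FAST t,a → push 1,3. Stack: [13, 1, 3]
BINARY_OP | → 1 | 3 = 3. Stack: [13, 3]
BINARY_OP * → 13 * 3 = 39. Stack: [39]
STORE_FAST u → u=39. Stack: []
LOAD_FAST m → push 30. Stack: [30]
RETURN_VALUE → return 30.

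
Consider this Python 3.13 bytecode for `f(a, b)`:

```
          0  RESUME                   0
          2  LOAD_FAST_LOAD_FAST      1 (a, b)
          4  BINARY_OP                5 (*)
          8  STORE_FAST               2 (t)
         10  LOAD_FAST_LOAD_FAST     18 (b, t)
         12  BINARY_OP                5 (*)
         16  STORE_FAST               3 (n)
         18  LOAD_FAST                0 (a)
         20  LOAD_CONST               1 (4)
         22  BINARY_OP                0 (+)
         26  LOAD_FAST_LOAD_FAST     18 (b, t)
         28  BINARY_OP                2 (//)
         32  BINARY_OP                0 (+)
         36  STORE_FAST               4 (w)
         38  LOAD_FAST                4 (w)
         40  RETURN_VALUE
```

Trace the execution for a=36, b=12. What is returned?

LOAD_FAST_LOAD_FAST a,b → push 36,12. Stack: [36, 12]
BINARY_OP * → 36 * 12 = 432. Stack: [432]
STORE_FAST t → t=432. Stack: []
LOAD_FAST_LOAD_FAST b,t → push 12,432. Stack: [12, 432]
BINARY_OP * → 12 * 432 = 5184. Stack: [5184]
STORE_FAST n → n=5184. Stack: []
LOAD_FAST a → push 36. Stack: [36]
LOAD_CONST → push 4. Stack: [36, 4]
BINARY_OP + → 36 + 4 = 40. Stack: [40]
LOAD_FAST_LOAD_FAST b,t → push 12,432. Stack: [40, 12, 432]
BINARY_OP // → 12 // 432 = 0. Stack: [40, 0]
BINARY_OP + → 40 + 0 = 40. Stack: [40]
STORE_FAST w → w=40. Stack: []
LOAD_FAST w → push 40. Stack: [40]
RETURN_VALUE → return 40.

40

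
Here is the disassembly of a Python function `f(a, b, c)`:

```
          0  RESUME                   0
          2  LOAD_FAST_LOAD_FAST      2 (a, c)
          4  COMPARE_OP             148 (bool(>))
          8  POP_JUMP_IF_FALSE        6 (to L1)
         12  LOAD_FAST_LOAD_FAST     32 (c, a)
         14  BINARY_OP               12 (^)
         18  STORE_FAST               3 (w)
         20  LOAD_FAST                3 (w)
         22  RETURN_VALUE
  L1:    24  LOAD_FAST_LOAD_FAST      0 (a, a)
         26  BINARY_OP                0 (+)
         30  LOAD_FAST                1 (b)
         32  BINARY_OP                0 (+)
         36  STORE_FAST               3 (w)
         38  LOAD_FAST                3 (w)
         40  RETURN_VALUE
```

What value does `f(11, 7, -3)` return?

-10

LOAD_FAST_LOAD_FAST a,c → push 11,-3. Stack: [11, -3]
COMPARE_OP bool(>) → 11 vs -3 = True. Stack: [True]
POP_JUMP_IF_FALSE → pop True; no jump. Stack: []
LOAD_FAST_LOAD_FAST c,a → push -3,11. Stack: [-3, 11]
BINARY_OP ^ → -3 ^ 11 = -10. Stack: [-10]
STORE_FAST w → w=-10. Stack: []
LOAD_FAST w → push -10. Stack: [-10]
RETURN_VALUE → return -10.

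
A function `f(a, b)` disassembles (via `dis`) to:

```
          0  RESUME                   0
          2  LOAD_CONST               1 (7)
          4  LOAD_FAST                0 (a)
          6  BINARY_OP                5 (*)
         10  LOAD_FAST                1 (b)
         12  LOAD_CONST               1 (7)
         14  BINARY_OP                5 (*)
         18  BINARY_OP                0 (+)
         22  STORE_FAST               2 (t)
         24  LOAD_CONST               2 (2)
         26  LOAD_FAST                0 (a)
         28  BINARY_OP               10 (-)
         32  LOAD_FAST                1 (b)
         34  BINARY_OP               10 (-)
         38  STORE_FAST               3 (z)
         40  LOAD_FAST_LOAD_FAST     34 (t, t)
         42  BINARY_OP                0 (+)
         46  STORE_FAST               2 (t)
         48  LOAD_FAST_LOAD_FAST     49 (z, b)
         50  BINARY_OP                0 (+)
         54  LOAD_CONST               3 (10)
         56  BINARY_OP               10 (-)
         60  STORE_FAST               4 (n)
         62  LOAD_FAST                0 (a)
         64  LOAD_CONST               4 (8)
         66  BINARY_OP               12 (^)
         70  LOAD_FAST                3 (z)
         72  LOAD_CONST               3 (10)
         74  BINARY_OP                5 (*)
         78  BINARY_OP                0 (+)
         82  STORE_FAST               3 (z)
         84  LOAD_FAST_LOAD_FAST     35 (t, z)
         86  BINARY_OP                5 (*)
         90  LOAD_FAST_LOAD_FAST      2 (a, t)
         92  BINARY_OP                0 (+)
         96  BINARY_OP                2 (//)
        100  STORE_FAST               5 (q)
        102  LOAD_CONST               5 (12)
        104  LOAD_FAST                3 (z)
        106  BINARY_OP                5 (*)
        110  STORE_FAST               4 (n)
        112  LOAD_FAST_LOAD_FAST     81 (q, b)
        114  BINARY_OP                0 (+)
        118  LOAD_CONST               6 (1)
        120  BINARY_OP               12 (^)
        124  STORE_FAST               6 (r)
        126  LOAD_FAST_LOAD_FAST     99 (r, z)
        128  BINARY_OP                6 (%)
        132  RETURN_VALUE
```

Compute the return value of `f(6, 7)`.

-85

LOAD_CONST → push 7. Stack: [7]
LOAD_FAST a → push 6. Stack: [7, 6]
BINARY_OP * → 7 * 6 = 42. Stack: [42]
LOAD_FAST b → push 7. Stack: [42, 7]
LOAD_CONST → push 7. Stack: [42, 7, 7]
BINARY_OP * → 7 * 7 = 49. Stack: [42, 49]
BINARY_OP + → 42 + 49 = 91. Stack: [91]
STORE_FAST t → t=91. Stack: []
LOAD_CONST → push 2. Stack: [2]
LOAD_FAST a → push 6. Stack: [2, 6]
BINARY_OP - → 2 - 6 = -4. Stack: [-4]
LOAD_FAST b → push 7. Stack: [-4, 7]
BINARY_OP - → -4 - 7 = -11. Stack: [-11]
STORE_FAST z → z=-11. Stack: []
LOAD_FAST_LOAD_FAST t,t → push 91,91. Stack: [91, 91]
BINARY_OP + → 91 + 91 = 182. Stack: [182]
STORE_FAST t → t=182. Stack: []
LOAD_FAST_LOAD_FAST z,b → push -11,7. Stack: [-11, 7]
BINARY_OP + → -11 + 7 = -4. Stack: [-4]
LOAD_CONST → push 10. Stack: [-4, 10]
BINARY_OP - → -4 - 10 = -14. Stack: [-14]
STORE_FAST n → n=-14. Stack: []
LOAD_FAST a → push 6. Stack: [6]
LOAD_CONST → push 8. Stack: [6, 8]
BINARY_OP ^ → 6 ^ 8 = 14. Stack: [14]
LOAD_FAST z → push -11. Stack: [14, -11]
LOAD_CONST → push 10. Stack: [14, -11, 10]
BINARY_OP * → -11 * 10 = -110. Stack: [14, -110]
BINARY_OP + → 14 + -110 = -96. Stack: [-96]
STORE_FAST z → z=-96. Stack: []
LOAD_FAST_LOAD_FAST t,z → push 182,-96. Stack: [182, -96]
BINARY_OP * → 182 * -96 = -17472. Stack: [-17472]
LOAD_FAST_LOAD_FAST a,t → push 6,182. Stack: [-17472, 6, 182]
BINARY_OP + → 6 + 182 = 188. Stack: [-17472, 188]
BINARY_OP // → -17472 // 188 = -93. Stack: [-93]
STORE_FAST q → q=-93. Stack: []
LOAD_CONST → push 12. Stack: [12]
LOAD_FAST z → push -96. Stack: [12, -96]
BINARY_OP * → 12 * -96 = -1152. Stack: [-1152]
STORE_FAST n → n=-1152. Stack: []
LOAD_FAST_LOAD_FAST q,b → push -93,7. Stack: [-93, 7]
BINARY_OP + → -93 + 7 = -86. Stack: [-86]
LOAD_CONST → push 1. Stack: [-86, 1]
BINARY_OP ^ → -86 ^ 1 = -85. Stack: [-85]
STORE_FAST r → r=-85. Stack: []
LOAD_FAST_LOAD_FAST r,z → push -85,-96. Stack: [-85, -96]
BINARY_OP % → -85 % -96 = -85. Stack: [-85]
RETURN_VALUE → return -85.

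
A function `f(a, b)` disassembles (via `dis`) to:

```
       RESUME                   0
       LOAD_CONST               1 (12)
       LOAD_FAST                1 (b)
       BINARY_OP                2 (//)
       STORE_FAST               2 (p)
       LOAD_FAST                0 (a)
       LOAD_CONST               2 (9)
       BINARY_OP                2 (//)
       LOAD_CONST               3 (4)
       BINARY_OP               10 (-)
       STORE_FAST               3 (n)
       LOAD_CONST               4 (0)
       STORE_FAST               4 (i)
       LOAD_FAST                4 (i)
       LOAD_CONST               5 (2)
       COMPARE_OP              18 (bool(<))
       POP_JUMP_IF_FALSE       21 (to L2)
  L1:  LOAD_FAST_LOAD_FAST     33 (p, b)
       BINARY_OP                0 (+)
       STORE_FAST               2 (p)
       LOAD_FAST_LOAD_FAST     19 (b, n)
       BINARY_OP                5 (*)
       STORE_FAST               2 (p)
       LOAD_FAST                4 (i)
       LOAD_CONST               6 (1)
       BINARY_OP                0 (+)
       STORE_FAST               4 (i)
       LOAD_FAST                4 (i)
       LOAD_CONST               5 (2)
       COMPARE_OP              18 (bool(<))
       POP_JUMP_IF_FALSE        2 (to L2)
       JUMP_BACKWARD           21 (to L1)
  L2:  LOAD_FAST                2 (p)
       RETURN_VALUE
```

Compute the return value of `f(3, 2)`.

LOAD_CONST → push 12. Stack: [12]
LOAD_FAST b → push 2. Stack: [12, 2]
BINARY_OP // → 12 // 2 = 6. Stack: [6]
STORE_FAST p → p=6. Stack: []
LOAD_FAST a → push 3. Stack: [3]
LOAD_CONST → push 9. Stack: [3, 9]
BINARY_OP // → 3 // 9 = 0. Stack: [0]
LOAD_CONST → push 4. Stack: [0, 4]
BINARY_OP - → 0 - 4 = -4. Stack: [-4]
STORE_FAST n → n=-4. Stack: []
LOAD_CONST → push 0. Stack: [0]
STORE_FAST i → i=0. Stack: []
LOAD_FAST i → push 0. Stack: [0]
LOAD_CONST → push 2. Stack: [0, 2]
COMPARE_OP bool(<) → 0 vs 2 = True. Stack: [True]
POP_JUMP_IF_FALSE → pop True; no jump. Stack: []
LOAD_FAST_LOAD_FAST p,b → push 6,2. Stack: [6, 2]
BINARY_OP + → 6 + 2 = 8. Stack: [8]
STORE_FAST p → p=8. Stack: []
LOAD_FAST_LOAD_FAST b,n → push 2,-4. Stack: [2, -4]
BINARY_OP * → 2 * -4 = -8. Stack: [-8]
STORE_FAST p → p=-8. Stack: []
LOAD_FAST i → push 0. Stack: [0]
LOAD_CONST → push 1. Stack: [0, 1]
BINARY_OP + → 0 + 1 = 1. Stack: [1]
STORE_FAST i → i=1. Stack: []
LOAD_FAST i → push 1. Stack: [1]
LOAD_CONST → push 2. Stack: [1, 2]
COMPARE_OP bool(<) → 1 vs 2 = True. Stack: [True]
POP_JUMP_IF_FALSE → pop True; no jump. Stack: []
LOAD_FAST_LOAD_FAST p,b → push -8,2. Stack: [-8, 2]
BINARY_OP + → -8 + 2 = -6. Stack: [-6]
STORE_FAST p → p=-6. Stack: []
LOAD_FAST_LOAD_FAST b,n → push 2,-4. Stack: [2, -4]
BINARY_OP * → 2 * -4 = -8. Stack: [-8]
STORE_FAST p → p=-8. Stack: []
LOAD_FAST i → push 1. Stack: [1]
LOAD_CONST → push 1. Stack: [1, 1]
BINARY_OP + → 1 + 1 = 2. Stack: [2]
STORE_FAST i → i=2. Stack: []
LOAD_FAST i → push 2. Stack: [2]
LOAD_CONST → push 2. Stack: [2, 2]
COMPARE_OP bool(<) → 2 vs 2 = False. Stack: [False]
POP_JUMP_IF_FALSE → pop False; jump. Stack: []
LOAD_FAST p → push -8. Stack: [-8]
RETURN_VALUE → return -8.

-8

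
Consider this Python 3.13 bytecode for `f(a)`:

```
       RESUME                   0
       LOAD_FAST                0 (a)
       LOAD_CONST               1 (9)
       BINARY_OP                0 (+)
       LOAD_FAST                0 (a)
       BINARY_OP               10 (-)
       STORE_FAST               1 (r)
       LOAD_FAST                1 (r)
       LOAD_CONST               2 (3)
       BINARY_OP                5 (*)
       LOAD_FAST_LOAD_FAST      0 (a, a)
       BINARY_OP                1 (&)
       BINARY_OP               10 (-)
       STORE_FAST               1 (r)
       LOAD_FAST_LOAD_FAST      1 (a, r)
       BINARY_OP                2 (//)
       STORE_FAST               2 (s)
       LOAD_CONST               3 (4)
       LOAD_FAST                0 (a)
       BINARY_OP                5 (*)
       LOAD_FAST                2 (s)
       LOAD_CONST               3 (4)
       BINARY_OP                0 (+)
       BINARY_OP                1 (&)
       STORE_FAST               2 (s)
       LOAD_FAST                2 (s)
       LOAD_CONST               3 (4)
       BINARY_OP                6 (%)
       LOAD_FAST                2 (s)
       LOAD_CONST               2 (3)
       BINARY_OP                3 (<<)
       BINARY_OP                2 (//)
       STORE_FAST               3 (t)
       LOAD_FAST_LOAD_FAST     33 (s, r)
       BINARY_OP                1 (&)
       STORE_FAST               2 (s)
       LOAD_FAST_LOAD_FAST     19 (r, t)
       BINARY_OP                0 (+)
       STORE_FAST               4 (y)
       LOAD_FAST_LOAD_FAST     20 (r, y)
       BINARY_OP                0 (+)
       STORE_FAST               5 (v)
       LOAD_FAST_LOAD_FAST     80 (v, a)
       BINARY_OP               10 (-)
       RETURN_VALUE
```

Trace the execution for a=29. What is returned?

LOAD_FAST a → push 29. Stack: [29]
LOAD_CONST → push 9. Stack: [29, 9]
BINARY_OP + → 29 + 9 = 38. Stack: [38]
LOAD_FAST a → push 29. Stack: [38, 29]
BINARY_OP - → 38 - 29 = 9. Stack: [9]
STORE_FAST r → r=9. Stack: []
LOAD_FAST r → push 9. Stack: [9]
LOAD_CONST → push 3. Stack: [9, 3]
BINARY_OP * → 9 * 3 = 27. Stack: [27]
LOAD_FAST_LOAD_FAST a,a → push 29,29. Stack: [27, 29, 29]
BINARY_OP & → 29 & 29 = 29. Stack: [27, 29]
BINARY_OP - → 27 - 29 = -2. Stack: [-2]
STORE_FAST r → r=-2. Stack: []
LOAD_FAST_LOAD_FAST a,r → push 29,-2. Stack: [29, -2]
BINARY_OP // → 29 // -2 = -15. Stack: [-15]
STORE_FAST s → s=-15. Stack: []
LOAD_CONST → push 4. Stack: [4]
LOAD_FAST a → push 29. Stack: [4, 29]
BINARY_OP * → 4 * 29 = 116. Stack: [116]
LOAD_FAST s → push -15. Stack: [116, -15]
LOAD_CONST → push 4. Stack: [116, -15, 4]
BINARY_OP + → -15 + 4 = -11. Stack: [116, -11]
BINARY_OP & → 116 & -11 = 116. Stack: [116]
STORE_FAST s → s=116. Stack: []
LOAD_FAST s → push 116. Stack: [116]
LOAD_CONST → push 4. Stack: [116, 4]
BINARY_OP % → 116 % 4 = 0. Stack: [0]
LOAD_FAST s → push 116. Stack: [0, 116]
LOAD_CONST → push 3. Stack: [0, 116, 3]
BINARY_OP << → 116 << 3 = 928. Stack: [0, 928]
BINARY_OP // → 0 // 928 = 0. Stack: [0]
STORE_FAST t → t=0. Stack: []
LOAD_FAST_LOAD_FAST s,r → push 116,-2. Stack: [116, -2]
BINARY_OP & → 116 & -2 = 116. Stack: [116]
STORE_FAST s → s=116. Stack: []
LOAD_FAST_LOAD_FAST r,t → push -2,0. Stack: [-2, 0]
BINARY_OP + → -2 + 0 = -2. Stack: [-2]
STORE_FAST y → y=-2. Stack: []
LOAD_FAST_LOAD_FAST r,y → push -2,-2. Stack: [-2, -2]
BINARY_OP + → -2 + -2 = -4. Stack: [-4]
STORE_FAST v → v=-4. Stack: []
LOAD_FAST_LOAD_FAST v,a → push -4,29. Stack: [-4, 29]
BINARY_OP - → -4 - 29 = -33. Stack: [-33]
RETURN_VALUE → return -33.

-33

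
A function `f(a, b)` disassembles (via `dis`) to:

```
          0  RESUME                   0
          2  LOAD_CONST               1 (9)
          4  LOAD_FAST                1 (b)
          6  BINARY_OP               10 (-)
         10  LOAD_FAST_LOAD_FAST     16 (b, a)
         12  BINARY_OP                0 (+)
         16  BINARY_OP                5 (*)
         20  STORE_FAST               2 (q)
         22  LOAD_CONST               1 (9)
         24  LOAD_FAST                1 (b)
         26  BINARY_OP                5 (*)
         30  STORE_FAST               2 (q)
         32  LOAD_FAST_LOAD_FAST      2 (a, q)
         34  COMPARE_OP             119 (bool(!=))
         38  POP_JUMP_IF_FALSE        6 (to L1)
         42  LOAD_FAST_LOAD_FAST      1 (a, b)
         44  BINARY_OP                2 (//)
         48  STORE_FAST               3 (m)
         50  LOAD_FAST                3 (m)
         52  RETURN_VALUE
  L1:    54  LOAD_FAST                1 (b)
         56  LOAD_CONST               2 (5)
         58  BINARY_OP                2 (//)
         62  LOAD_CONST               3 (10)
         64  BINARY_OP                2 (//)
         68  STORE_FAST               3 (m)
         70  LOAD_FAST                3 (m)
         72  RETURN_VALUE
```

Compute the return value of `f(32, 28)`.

LOAD_CONST → push 9. Stack: [9]
LOAD_FAST b → push 28. Stack: [9, 28]
BINARY_OP - → 9 - 28 = -19. Stack: [-19]
LOAD_FAST_LOAD_FAST b,a → push 28,32. Stack: [-19, 28, 32]
BINARY_OP + → 28 + 32 = 60. Stack: [-19, 60]
BINARY_OP * → -19 * 60 = -1140. Stack: [-1140]
STORE_FAST q → q=-1140. Stack: []
LOAD_CONST → push 9. Stack: [9]
LOAD_FAST b → push 28. Stack: [9, 28]
BINARY_OP * → 9 * 28 = 252. Stack: [252]
STORE_FAST q → q=252. Stack: []
LOAD_FAST_LOAD_FAST a,q → push 32,252. Stack: [32, 252]
COMPARE_OP bool(!=) → 32 vs 252 = True. Stack: [True]
POP_JUMP_IF_FALSE → pop True; no jump. Stack: []
LOAD_FAST_LOAD_FAST a,b → push 32,28. Stack: [32, 28]
BINARY_OP // → 32 // 28 = 1. Stack: [1]
STORE_FAST m → m=1. Stack: []
LOAD_FAST m → push 1. Stack: [1]
RETURN_VALUE → return 1.

1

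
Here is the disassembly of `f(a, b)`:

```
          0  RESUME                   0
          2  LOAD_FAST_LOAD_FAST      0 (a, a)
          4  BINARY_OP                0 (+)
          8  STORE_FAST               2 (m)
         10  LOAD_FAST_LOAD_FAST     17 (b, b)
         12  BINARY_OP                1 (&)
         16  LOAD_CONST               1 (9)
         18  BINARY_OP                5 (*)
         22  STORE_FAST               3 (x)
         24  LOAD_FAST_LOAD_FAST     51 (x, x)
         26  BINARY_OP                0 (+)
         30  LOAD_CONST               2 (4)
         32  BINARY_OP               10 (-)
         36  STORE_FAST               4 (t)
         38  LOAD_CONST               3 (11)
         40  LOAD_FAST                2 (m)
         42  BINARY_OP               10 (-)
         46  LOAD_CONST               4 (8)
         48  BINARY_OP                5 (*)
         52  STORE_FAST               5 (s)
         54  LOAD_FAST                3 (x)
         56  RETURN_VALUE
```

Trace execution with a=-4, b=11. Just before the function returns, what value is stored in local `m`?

-8

LOAD_FAST_LOAD_FAST a,a → push -4,-4. Stack: [-4, -4]
BINARY_OP + → -4 + -4 = -8. Stack: [-8]
STORE_FAST m → m=-8. Stack: []
LOAD_FAST_LOAD_FAST b,b → push 11,11. Stack: [11, 11]
BINARY_OP & → 11 & 11 = 11. Stack: [11]
LOAD_CONST → push 9. Stack: [11, 9]
BINARY_OP * → 11 * 9 = 99. Stack: [99]
STORE_FAST x → x=99. Stack: []
LOAD_FAST_LOAD_FAST x,x → push 99,99. Stack: [99, 99]
BINARY_OP + → 99 + 99 = 198. Stack: [198]
LOAD_CONST → push 4. Stack: [198, 4]
BINARY_OP - → 198 - 4 = 194. Stack: [194]
STORE_FAST t → t=194. Stack: []
LOAD_CONST → push 11. Stack: [11]
LOAD_FAST m → push -8. Stack: [11, -8]
BINARY_OP - → 11 - -8 = 19. Stack: [19]
LOAD_CONST → push 8. Stack: [19, 8]
BINARY_OP * → 19 * 8 = 152. Stack: [152]
STORE_FAST s → s=152. Stack: []
LOAD_FAST x → push 99. Stack: [99]
RETURN_VALUE → return 99.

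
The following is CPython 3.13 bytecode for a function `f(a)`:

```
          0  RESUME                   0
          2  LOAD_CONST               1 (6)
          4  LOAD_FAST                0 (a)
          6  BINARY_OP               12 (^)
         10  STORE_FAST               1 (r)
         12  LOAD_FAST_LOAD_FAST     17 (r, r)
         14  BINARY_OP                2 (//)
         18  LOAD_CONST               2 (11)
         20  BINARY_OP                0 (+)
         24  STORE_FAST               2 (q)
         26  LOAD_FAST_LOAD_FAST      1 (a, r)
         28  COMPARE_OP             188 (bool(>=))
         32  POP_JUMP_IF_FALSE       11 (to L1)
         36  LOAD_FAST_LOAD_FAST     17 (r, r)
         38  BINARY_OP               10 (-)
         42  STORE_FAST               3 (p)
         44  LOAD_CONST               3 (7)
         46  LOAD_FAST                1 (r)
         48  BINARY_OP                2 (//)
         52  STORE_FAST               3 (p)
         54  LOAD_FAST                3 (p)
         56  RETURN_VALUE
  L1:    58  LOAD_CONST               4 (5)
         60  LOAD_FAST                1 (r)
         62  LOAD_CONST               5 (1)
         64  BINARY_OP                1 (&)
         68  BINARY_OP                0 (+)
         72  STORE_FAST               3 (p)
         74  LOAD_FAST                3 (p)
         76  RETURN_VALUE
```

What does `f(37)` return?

LOAD_CONST → push 6. Stack: [6]
LOAD_FAST a → push 37. Stack: [6, 37]
BINARY_OP ^ → 6 ^ 37 = 35. Stack: [35]
STORE_FAST r → r=35. Stack: []
LOAD_FAST_LOAD_FAST r,r → push 35,35. Stack: [35, 35]
BINARY_OP // → 35 // 35 = 1. Stack: [1]
LOAD_CONST → push 11. Stack: [1, 11]
BINARY_OP + → 1 + 11 = 12. Stack: [12]
STORE_FAST q → q=12. Stack: []
LOAD_FAST_LOAD_FAST a,r → push 37,35. Stack: [37, 35]
COMPARE_OP bool(>=) → 37 vs 35 = True. Stack: [True]
POP_JUMP_IF_FALSE → pop True; no jump. Stack: []
LOAD_FAST_LOAD_FAST r,r → push 35,35. Stack: [35, 35]
BINARY_OP - → 35 - 35 = 0. Stack: [0]
STORE_FAST p → p=0. Stack: []
LOAD_CONST → push 7. Stack: [7]
LOAD_FAST r → push 35. Stack: [7, 35]
BINARY_OP // → 7 // 35 = 0. Stack: [0]
STORE_FAST p → p=0. Stack: []
LOAD_FAST p → push 0. Stack: [0]
RETURN_VALUE → return 0.

0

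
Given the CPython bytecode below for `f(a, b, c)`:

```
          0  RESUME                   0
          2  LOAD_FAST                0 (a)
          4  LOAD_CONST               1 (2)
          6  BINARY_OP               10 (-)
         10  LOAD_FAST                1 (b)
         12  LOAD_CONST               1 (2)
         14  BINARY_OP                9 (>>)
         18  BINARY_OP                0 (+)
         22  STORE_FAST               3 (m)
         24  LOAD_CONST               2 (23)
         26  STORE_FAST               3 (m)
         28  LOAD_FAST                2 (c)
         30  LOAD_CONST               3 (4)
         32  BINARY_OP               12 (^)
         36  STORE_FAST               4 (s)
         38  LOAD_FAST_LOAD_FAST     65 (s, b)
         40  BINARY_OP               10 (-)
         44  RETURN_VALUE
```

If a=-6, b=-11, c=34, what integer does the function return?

49

LOAD_FAST a → push -6. Stack: [-6]
LOAD_CONST → push 2. Stack: [-6, 2]
BINARY_OP - → -6 - 2 = -8. Stack: [-8]
LOAD_FAST b → push -11. Stack: [-8, -11]
LOAD_CONST → push 2. Stack: [-8, -11, 2]
BINARY_OP >> → -11 >> 2 = -3. Stack: [-8, -3]
BINARY_OP + → -8 + -3 = -11. Stack: [-11]
STORE_FAST m → m=-11. Stack: []
LOAD_CONST → push 23. Stack: [23]
STORE_FAST m → m=23. Stack: []
LOAD_FAST c → push 34. Stack: [34]
LOAD_CONST → push 4. Stack: [34, 4]
BINARY_OP ^ → 34 ^ 4 = 38. Stack: [38]
STORE_FAST s → s=38. Stack: []
LOAD_FAST_LOAD_FAST s,b → push 38,-11. Stack: [38, -11]
BINARY_OP - → 38 - -11 = 49. Stack: [49]
RETURN_VALUE → return 49.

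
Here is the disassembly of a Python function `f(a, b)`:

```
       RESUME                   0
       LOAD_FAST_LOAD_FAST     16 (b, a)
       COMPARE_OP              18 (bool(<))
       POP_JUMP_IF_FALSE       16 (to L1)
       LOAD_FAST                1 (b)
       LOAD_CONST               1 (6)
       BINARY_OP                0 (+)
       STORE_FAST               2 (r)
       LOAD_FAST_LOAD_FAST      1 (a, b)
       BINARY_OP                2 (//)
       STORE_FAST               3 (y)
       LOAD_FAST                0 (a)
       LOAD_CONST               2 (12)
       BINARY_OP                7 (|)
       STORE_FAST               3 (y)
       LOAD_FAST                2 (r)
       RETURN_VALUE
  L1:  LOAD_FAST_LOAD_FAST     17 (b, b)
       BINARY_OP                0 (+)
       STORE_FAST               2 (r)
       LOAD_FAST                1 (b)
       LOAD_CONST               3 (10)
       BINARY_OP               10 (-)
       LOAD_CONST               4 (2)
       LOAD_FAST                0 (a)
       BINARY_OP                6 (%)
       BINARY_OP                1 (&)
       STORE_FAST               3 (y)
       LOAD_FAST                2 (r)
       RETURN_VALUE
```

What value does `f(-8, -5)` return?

LOAD_FAST_LOAD_FAST b,a → push -5,-8. Stack: [-5, -8]
COMPARE_OP bool(<) → -5 vs -8 = False. Stack: [False]
POP_JUMP_IF_FALSE → pop False; jump. Stack: []
LOAD_FAST_LOAD_FAST b,b → push -5,-5. Stack: [-5, -5]
BINARY_OP + → -5 + -5 = -10. Stack: [-10]
STORE_FAST r → r=-10. Stack: []
LOAD_FAST b → push -5. Stack: [-5]
LOAD_CONST → push 10. Stack: [-5, 10]
BINARY_OP - → -5 - 10 = -15. Stack: [-15]
LOAD_CONST → push 2. Stack: [-15, 2]
LOAD_FAST a → push -8. Stack: [-15, 2, -8]
BINARY_OP % → 2 % -8 = -6. Stack: [-15, -6]
BINARY_OP & → -15 & -6 = -16. Stack: [-16]
STORE_FAST y → y=-16. Stack: []
LOAD_FAST r → push -10. Stack: [-10]
RETURN_VALUE → return -10.

-10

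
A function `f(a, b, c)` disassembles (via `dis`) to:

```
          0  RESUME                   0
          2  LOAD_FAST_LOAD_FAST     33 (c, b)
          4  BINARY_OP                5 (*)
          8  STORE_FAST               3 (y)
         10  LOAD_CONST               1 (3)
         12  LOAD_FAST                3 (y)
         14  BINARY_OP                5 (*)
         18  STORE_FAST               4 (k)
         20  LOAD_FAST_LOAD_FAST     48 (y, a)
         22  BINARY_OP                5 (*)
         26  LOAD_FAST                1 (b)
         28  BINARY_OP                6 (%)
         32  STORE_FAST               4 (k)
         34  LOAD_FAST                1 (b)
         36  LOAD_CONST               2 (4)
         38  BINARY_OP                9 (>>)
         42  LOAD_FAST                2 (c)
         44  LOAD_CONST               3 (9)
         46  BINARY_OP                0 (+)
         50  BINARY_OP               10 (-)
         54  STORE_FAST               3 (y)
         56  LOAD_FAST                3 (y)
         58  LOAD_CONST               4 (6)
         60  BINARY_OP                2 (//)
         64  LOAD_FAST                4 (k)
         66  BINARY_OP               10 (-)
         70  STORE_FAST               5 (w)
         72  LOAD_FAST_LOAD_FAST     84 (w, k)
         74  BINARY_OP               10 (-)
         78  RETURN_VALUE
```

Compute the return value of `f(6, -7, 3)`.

LOAD_FAST_LOAD_FAST c,b → push 3,-7. Stack: [3, -7]
BINARY_OP * → 3 * -7 = -21. Stack: [-21]
STORE_FAST y → y=-21. Stack: []
LOAD_CONST → push 3. Stack: [3]
LOAD_FAST y → push -21. Stack: [3, -21]
BINARY_OP * → 3 * -21 = -63. Stack: [-63]
STORE_FAST k → k=-63. Stack: []
LOAD_FAST_LOAD_FAST y,a → push -21,6. Stack: [-21, 6]
BINARY_OP * → -21 * 6 = -126. Stack: [-126]
LOAD_FAST b → push -7. Stack: [-126, -7]
BINARY_OP % → -126 % -7 = 0. Stack: [0]
STORE_FAST k → k=0. Stack: []
LOAD_FAST b → push -7. Stack: [-7]
LOAD_CONST → push 4. Stack: [-7, 4]
BINARY_OP >> → -7 >> 4 = -1. Stack: [-1]
LOAD_FAST c → push 3. Stack: [-1, 3]
LOAD_CONST → push 9. Stack: [-1, 3, 9]
BINARY_OP + → 3 + 9 = 12. Stack: [-1, 12]
BINARY_OP - → -1 - 12 = -13. Stack: [-13]
STORE_FAST y → y=-13. Stack: []
LOAD_FAST y → push -13. Stack: [-13]
LOAD_CONST → push 6. Stack: [-13, 6]
BINARY_OP // → -13 // 6 = -3. Stack: [-3]
LOAD_FAST k → push 0. Stack: [-3, 0]
BINARY_OP - → -3 - 0 = -3. Stack: [-3]
STORE_FAST w → w=-3. Stack: []
LOAD_FAST_LOAD_FAST w,k → push -3,0. Stack: [-3, 0]
BINARY_OP - → -3 - 0 = -3. Stack: [-3]
RETURN_VALUE → return -3.

-3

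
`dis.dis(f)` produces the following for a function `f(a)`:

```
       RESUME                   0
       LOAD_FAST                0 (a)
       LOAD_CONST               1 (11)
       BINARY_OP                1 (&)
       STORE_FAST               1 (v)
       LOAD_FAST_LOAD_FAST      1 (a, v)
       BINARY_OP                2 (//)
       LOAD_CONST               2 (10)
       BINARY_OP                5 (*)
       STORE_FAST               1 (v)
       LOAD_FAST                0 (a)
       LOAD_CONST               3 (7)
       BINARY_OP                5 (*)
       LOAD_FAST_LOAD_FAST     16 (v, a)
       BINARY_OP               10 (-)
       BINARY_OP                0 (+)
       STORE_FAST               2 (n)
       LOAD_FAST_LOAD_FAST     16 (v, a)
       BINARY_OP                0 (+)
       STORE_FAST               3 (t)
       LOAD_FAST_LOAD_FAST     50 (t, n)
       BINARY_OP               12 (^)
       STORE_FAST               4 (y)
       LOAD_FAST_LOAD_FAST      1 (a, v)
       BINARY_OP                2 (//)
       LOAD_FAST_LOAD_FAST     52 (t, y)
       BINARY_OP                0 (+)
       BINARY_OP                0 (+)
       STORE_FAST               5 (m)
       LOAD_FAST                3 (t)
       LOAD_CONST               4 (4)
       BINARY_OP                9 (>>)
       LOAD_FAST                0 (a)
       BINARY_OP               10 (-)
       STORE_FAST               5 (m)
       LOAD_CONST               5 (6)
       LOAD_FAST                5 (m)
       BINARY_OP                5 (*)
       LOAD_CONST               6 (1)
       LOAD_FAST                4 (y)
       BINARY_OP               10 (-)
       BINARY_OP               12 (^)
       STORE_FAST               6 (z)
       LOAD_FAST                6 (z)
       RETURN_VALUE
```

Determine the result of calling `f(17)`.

394

LOAD_FAST a → push 17. Stack: [17]
LOAD_CONST → push 11. Stack: [17, 11]
BINARY_OP & → 17 & 11 = 1. Stack: [1]
STORE_FAST v → v=1. Stack: []
LOAD_FAST_LOAD_FAST a,v → push 17,1. Stack: [17, 1]
BINARY_OP // → 17 // 1 = 17. Stack: [17]
LOAD_CONST → push 10. Stack: [17, 10]
BINARY_OP * → 17 * 10 = 170. Stack: [170]
STORE_FAST v → v=170. Stack: []
LOAD_FAST a → push 17. Stack: [17]
LOAD_CONST → push 7. Stack: [17, 7]
BINARY_OP * → 17 * 7 = 119. Stack: [119]
LOAD_FAST_LOAD_FAST v,a → push 170,17. Stack: [119, 170, 17]
BINARY_OP - → 170 - 17 = 153. Stack: [119, 153]
BINARY_OP + → 119 + 153 = 272. Stack: [272]
STORE_FAST n → n=272. Stack: []
LOAD_FAST_LOAD_FAST v,a → push 170,17. Stack: [170, 17]
BINARY_OP + → 170 + 17 = 187. Stack: [187]
STORE_FAST t → t=187. Stack: []
LOAD_FAST_LOAD_FAST t,n → push 187,272. Stack: [187, 272]
BINARY_OP ^ → 187 ^ 272 = 427. Stack: [427]
STORE_FAST y → y=427. Stack: []
LOAD_FAST_LOAD_FAST a,v → push 17,170. Stack: [17, 170]
BINARY_OP // → 17 // 170 = 0. Stack: [0]
LOAD_FAST_LOAD_FAST t,y → push 187,427. Stack: [0, 187, 427]
BINARY_OP + → 187 + 427 = 614. Stack: [0, 614]
BINARY_OP + → 0 + 614 = 614. Stack: [614]
STORE_FAST m → m=614. Stack: []
LOAD_FAST t → push 187. Stack: [187]
LOAD_CONST → push 4. Stack: [187, 4]
BINARY_OP >> → 187 >> 4 = 11. Stack: [11]
LOAD_FAST a → push 17. Stack: [11, 17]
BINARY_OP - → 11 - 17 = -6. Stack: [-6]
STORE_FAST m → m=-6. Stack: []
LOAD_CONST → push 6. Stack: [6]
LOAD_FAST m → push -6. Stack: [6, -6]
BINARY_OP * → 6 * -6 = -36. Stack: [-36]
LOAD_CONST → push 1. Stack: [-36, 1]
LOAD_FAST y → push 427. Stack: [-36, 1, 427]
BINARY_OP - → 1 - 427 = -426. Stack: [-36, -426]
BINARY_OP ^ → -36 ^ -426 = 394. Stack: [394]
STORE_FAST z → z=394. Stack: []
LOAD_FAST z → push 394. Stack: [394]
RETURN_VALUE → return 394.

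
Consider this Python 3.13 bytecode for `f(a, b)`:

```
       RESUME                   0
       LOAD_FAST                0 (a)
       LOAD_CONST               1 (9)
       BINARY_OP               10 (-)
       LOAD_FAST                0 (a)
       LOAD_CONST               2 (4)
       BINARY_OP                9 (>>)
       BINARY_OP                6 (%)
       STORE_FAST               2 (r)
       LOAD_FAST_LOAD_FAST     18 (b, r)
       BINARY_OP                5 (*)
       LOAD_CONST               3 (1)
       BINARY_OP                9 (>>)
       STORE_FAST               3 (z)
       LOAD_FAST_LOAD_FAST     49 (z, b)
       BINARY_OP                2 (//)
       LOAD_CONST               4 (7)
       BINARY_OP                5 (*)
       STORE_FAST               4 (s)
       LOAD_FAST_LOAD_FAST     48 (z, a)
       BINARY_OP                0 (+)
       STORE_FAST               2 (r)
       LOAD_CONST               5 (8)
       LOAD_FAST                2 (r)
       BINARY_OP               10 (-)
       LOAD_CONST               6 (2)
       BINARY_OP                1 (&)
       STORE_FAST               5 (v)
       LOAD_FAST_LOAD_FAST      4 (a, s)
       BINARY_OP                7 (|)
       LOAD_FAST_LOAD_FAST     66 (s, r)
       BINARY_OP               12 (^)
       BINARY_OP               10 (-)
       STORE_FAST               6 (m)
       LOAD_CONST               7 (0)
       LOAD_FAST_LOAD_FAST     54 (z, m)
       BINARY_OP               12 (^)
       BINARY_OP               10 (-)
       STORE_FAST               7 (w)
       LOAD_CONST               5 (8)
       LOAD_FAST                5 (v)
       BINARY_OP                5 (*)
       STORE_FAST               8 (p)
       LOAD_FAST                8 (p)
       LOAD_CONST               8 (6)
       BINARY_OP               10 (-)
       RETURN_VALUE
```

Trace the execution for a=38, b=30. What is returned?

10

LOAD_FAST a → push 38. Stack: [38]
LOAD_CONST → push 9. Stack: [38, 9]
BINARY_OP - → 38 - 9 = 29. Stack: [29]
LOAD_FAST a → push 38. Stack: [29, 38]
LOAD_CONST → push 4. Stack: [29, 38, 4]
BINARY_OP >> → 38 >> 4 = 2. Stack: [29, 2]
BINARY_OP % → 29 % 2 = 1. Stack: [1]
STORE_FAST r → r=1. Stack: []
LOAD_FAST_LOAD_FAST b,r → push 30,1. Stack: [30, 1]
BINARY_OP * → 30 * 1 = 30. Stack: [30]
LOAD_CONST → push 1. Stack: [30, 1]
BINARY_OP >> → 30 >> 1 = 15. Stack: [15]
STORE_FAST z → z=15. Stack: []
LOAD_FAST_LOAD_FAST z,b → push 15,30. Stack: [15, 30]
BINARY_OP // → 15 // 30 = 0. Stack: [0]
LOAD_CONST → push 7. Stack: [0, 7]
BINARY_OP * → 0 * 7 = 0. Stack: [0]
STORE_FAST s → s=0. Stack: []
LOAD_FAST_LOAD_FAST z,a → push 15,38. Stack: [15, 38]
BINARY_OP + → 15 + 38 = 53. Stack: [53]
STORE_FAST r → r=53. Stack: []
LOAD_CONST → push 8. Stack: [8]
LOAD_FAST r → push 53. Stack: [8, 53]
BINARY_OP - → 8 - 53 = -45. Stack: [-45]
LOAD_CONST → push 2. Stack: [-45, 2]
BINARY_OP & → -45 & 2 = 2. Stack: [2]
STORE_FAST v → v=2. Stack: []
LOAD_FAST_LOAD_FAST a,s → push 38,0. Stack: [38, 0]
BINARY_OP | → 38 | 0 = 38. Stack: [38]
LOAD_FAST_LOAD_FAST s,r → push 0,53. Stack: [38, 0, 53]
BINARY_OP ^ → 0 ^ 53 = 53. Stack: [38, 53]
BINARY_OP - → 38 - 53 = -15. Stack: [-15]
STORE_FAST m → m=-15. Stack: []
LOAD_CONST → push 0. Stack: [0]
LOAD_FAST_LOAD_FAST z,m → push 15,-15. Stack: [0, 15, -15]
BINARY_OP ^ → 15 ^ -15 = -2. Stack: [0, -2]
BINARY_OP - → 0 - -2 = 2. Stack: [2]
STORE_FAST w → w=2. Stack: []
LOAD_CONST → push 8. Stack: [8]
LOAD_FAST v → push 2. Stack: [8, 2]
BINARY_OP * → 8 * 2 = 16. Stack: [16]
STORE_FAST p → p=16. Stack: []
LOAD_FAST p → push 16. Stack: [16]
LOAD_CONST → push 6. Stack: [16, 6]
BINARY_OP - → 16 - 6 = 10. Stack: [10]
RETURN_VALUE → return 10.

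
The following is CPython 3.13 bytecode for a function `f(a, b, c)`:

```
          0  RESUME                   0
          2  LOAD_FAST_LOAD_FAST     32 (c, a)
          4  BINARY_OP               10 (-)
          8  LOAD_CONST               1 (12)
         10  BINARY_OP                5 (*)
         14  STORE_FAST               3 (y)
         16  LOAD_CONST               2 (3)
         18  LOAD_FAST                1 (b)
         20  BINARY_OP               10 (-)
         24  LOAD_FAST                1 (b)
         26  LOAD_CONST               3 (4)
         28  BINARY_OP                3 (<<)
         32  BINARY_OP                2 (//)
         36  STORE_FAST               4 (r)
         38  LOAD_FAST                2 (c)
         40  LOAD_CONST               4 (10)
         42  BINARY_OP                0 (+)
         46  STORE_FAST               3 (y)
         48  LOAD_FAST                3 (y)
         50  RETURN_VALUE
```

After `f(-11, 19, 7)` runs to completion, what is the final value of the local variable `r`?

-1

LOAD_FAST_LOAD_FAST c,a → push 7,-11. Stack: [7, -11]
BINARY_OP - → 7 - -11 = 18. Stack: [18]
LOAD_CONST → push 12. Stack: [18, 12]
BINARY_OP * → 18 * 12 = 216. Stack: [216]
STORE_FAST y → y=216. Stack: []
LOAD_CONST → push 3. Stack: [3]
LOAD_FAST b → push 19. Stack: [3, 19]
BINARY_OP - → 3 - 19 = -16. Stack: [-16]
LOAD_FAST b → push 19. Stack: [-16, 19]
LOAD_CONST → push 4. Stack: [-16, 19, 4]
BINARY_OP << → 19 << 4 = 304. Stack: [-16, 304]
BINARY_OP // → -16 // 304 = -1. Stack: [-1]
STORE_FAST r → r=-1. Stack: []
LOAD_FAST c → push 7. Stack: [7]
LOAD_CONST → push 10. Stack: [7, 10]
BINARY_OP + → 7 + 10 = 17. Stack: [17]
STORE_FAST y → y=17. Stack: []
LOAD_FAST y → push 17. Stack: [17]
RETURN_VALUE → return 17.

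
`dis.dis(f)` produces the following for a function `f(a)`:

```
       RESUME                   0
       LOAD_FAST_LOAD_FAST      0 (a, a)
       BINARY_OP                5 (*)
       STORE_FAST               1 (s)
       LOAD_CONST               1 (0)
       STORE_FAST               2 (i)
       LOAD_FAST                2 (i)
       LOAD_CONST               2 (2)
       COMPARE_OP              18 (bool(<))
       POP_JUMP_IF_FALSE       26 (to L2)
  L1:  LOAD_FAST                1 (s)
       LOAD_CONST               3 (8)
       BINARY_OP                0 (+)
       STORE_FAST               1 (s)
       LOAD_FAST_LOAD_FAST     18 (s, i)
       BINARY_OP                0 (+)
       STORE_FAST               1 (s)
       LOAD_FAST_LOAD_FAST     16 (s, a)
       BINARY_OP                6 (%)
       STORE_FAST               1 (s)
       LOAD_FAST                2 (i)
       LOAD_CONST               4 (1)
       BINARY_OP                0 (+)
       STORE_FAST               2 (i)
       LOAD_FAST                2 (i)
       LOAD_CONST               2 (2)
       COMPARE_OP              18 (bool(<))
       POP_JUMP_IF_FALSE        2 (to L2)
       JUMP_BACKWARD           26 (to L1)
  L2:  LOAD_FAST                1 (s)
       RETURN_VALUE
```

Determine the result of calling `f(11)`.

6

LOAD_FAST_LOAD_FAST a,a → push 11,11. Stack: [11, 11]
BINARY_OP * → 11 * 11 = 121. Stack: [121]
STORE_FAST s → s=121. Stack: []
LOAD_CONST → push 0. Stack: [0]
STORE_FAST i → i=0. Stack: []
LOAD_FAST i → push 0. Stack: [0]
LOAD_CONST → push 2. Stack: [0, 2]
COMPARE_OP bool(<) → 0 vs 2 = True. Stack: [True]
POP_JUMP_IF_FALSE → pop True; no jump. Stack: []
LOAD_FAST s → push 121. Stack: [121]
LOAD_CONST → push 8. Stack: [121, 8]
BINARY_OP + → 121 + 8 = 129. Stack: [129]
STORE_FAST s → s=129. Stack: []
LOAD_FAST_LOAD_FAST s,i → push 129,0. Stack: [129, 0]
BINARY_OP + → 129 + 0 = 129. Stack: [129]
STORE_FAST s → s=129. Stack: []
LOAD_FAST_LOAD_FAST s,a → push 129,11. Stack: [129, 11]
BINARY_OP % → 129 % 11 = 8. Stack: [8]
STORE_FAST s → s=8. Stack: []
LOAD_FAST i → push 0. Stack: [0]
LOAD_CONST → push 1. Stack: [0, 1]
BINARY_OP + → 0 + 1 = 1. Stack: [1]
STORE_FAST i → i=1. Stack: []
LOAD_FAST i → push 1. Stack: [1]
LOAD_CONST → push 2. Stack: [1, 2]
COMPARE_OP bool(<) → 1 vs 2 = True. Stack: [True]
POP_JUMP_IF_FALSE → pop True; no jump. Stack: []
LOAD_FAST s → push 8. Stack: [8]
LOAD_CONST → push 8. Stack: [8, 8]
BINARY_OP + → 8 + 8 = 16. Stack: [16]
STORE_FAST s → s=16. Stack: []
LOAD_FAST_LOAD_FAST s,i → push 16,1. Stack: [16, 1]
BINARY_OP + → 16 + 1 = 17. Stack: [17]
STORE_FAST s → s=17. Stack: []
LOAD_FAST_LOAD_FAST s,a → push 17,11. Stack: [17, 11]
BINARY_OP % → 17 % 11 = 6. Stack: [6]
STORE_FAST s → s=6. Stack: []
LOAD_FAST i → push 1. Stack: [1]
LOAD_CONST → push 1. Stack: [1, 1]
BINARY_OP + → 1 + 1 = 2. Stack: [2]
STORE_FAST i → i=2. Stack: []
LOAD_FAST i → push 2. Stack: [2]
LOAD_CONST → push 2. Stack: [2, 2]
COMPARE_OP bool(<) → 2 vs 2 = False. Stack: [False]
POP_JUMP_IF_FALSE → pop False; jump. Stack: []
LOAD_FAST s → push 6. Stack: [6]
RETURN_VALUE → return 6.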